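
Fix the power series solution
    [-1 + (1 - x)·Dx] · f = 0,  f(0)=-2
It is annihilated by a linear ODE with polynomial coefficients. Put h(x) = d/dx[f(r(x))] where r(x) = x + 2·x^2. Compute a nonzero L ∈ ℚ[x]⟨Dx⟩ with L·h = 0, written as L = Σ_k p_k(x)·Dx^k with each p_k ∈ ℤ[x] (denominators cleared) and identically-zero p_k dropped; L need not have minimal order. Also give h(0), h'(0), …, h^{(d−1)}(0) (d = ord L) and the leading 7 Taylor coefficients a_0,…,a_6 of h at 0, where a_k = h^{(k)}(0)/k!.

f: a_k = -2, -2, -2, -2, -2, -2, -2, …
L₀ from L_f via x↦r, Dx↦r'^{-1}Dx.
Derive L from L₀ (diff closure).
L = (6 + 12·x + 24·x^2) + (-1 - 3·x + 6·x^2 + 8·x^3)·Dx  (order 1).
h: a_k = -2, -12, -30, -88, -210, -516, -1190, …
ICs: h(0) = -2.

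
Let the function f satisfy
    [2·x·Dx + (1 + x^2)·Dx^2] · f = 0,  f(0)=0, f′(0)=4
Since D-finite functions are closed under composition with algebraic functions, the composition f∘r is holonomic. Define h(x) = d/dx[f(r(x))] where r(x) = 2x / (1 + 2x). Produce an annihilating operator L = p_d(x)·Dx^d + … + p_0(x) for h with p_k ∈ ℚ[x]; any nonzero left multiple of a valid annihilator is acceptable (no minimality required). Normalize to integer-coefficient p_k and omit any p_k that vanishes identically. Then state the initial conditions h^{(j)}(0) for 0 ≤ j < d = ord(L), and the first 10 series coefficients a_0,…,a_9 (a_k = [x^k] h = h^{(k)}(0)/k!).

L = (4 + 16·x) + (1 + 4·x + 8·x^2)·Dx  (order 1).
h: a_k = 8, -32, 64, 0, -512, 2048, -4096, 0, 32768, -131072, …
ICs: h(0) = 8.

f: a_k = 0, 4, 0, -4/3, 0, 4/5, 0, -4/7, 0, 4/9, …
Change of var in L_f (x↦r) gives L₀.
h=h₀': d/dx-closure on L₀ ⇒ L.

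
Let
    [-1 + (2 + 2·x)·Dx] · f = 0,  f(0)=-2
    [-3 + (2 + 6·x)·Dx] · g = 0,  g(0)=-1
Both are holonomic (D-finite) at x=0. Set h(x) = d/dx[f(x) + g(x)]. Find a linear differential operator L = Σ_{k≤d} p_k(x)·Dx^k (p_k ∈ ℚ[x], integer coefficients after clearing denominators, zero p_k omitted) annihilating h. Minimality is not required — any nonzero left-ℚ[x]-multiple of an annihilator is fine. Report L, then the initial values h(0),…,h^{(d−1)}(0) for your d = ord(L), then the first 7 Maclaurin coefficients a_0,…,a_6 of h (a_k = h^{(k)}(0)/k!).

L = -9 + (-24 - 36·x)·Dx + (-4 - 16·x - 12·x^2)·Dx^2  (order 2).
h: a_k = -5/2, 11/4, -87/16, 415/32, -8575/256, 46053/512, -505659/2048, …
ICs: h(0) = -5/2, h′(0) = 11/4.

f: a_k = -2, -1, 1/4, -1/8, 5/64, -7/128, 21/512, …
g: a_k = -1, -3/2, 9/8, -27/16, 405/128, -1701/256, 15309/1024, …
L₀ := lclm(L_f,L_g); ord L₀ ≤ 1+1.
h=h₀': d/dx-closure on L₀ ⇒ L.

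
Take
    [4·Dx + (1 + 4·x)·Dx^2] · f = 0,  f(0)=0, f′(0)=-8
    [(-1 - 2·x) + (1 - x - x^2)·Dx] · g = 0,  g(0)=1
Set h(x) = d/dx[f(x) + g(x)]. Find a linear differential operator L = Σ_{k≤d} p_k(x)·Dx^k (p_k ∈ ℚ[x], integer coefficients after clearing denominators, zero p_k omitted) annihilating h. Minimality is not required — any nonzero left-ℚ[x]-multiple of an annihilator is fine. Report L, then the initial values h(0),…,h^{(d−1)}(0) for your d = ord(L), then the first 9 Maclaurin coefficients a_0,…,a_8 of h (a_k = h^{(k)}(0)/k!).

f: a_k = 0, -8, 16, -128/3, 128, -2048/5, 4096/3, -32768/7, 16384, …
g: a_k = 1, 1, 2, 3, 5, 8, 13, 21, 34, …
L₀ := lclm(L_f,L_g); ord L₀ ≤ 2+1.
h=h₀': d/dx-closure on L₀ ⇒ L.
L = (-100 - 272·x - 392·x^2 - 144·x^3 - 96·x^4) + (7 - 96·x - 434·x^2 - 540·x^3 - 304·x^4 - 160·x^5)·Dx + (4 + 25·x + 28·x^2 - 46·x^3 - 73·x^4 - 76·x^5 - 32·x^6)·Dx^2  (order 2).
h: a_k = -7, 36, -119, 532, -2008, 8270, -32621, 131344, -523793, …
ICs: h(0) = -7, h′(0) = 36.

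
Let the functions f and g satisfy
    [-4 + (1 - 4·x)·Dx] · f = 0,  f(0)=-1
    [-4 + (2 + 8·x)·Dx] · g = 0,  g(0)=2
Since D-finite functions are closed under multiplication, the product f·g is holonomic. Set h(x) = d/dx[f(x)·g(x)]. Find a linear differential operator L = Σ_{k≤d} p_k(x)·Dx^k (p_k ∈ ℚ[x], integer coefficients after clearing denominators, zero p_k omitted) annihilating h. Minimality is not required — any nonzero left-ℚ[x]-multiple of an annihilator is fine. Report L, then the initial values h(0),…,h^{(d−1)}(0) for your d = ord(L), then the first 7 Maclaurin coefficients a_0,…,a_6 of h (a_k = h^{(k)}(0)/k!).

L = (22 + 144·x + 96·x^2) + (-3 - 4·x + 48·x^2 + 64·x^3)·Dx  (order 1).
h: a_k = -12, -88, -552, -2864, -14600, -69072, -326032, …
ICs: h(0) = -12.

f: a_k = -1, -4, -16, -64, -256, -1024, -4096, …
g: a_k = 2, 4, -4, 8, -20, 56, -168, …
f·g: L₀ = L_f ⊗_s L_g, ord ≤ 1·1.
Differentiate: ansatz ord ≤ ord L₀ ⇒ L.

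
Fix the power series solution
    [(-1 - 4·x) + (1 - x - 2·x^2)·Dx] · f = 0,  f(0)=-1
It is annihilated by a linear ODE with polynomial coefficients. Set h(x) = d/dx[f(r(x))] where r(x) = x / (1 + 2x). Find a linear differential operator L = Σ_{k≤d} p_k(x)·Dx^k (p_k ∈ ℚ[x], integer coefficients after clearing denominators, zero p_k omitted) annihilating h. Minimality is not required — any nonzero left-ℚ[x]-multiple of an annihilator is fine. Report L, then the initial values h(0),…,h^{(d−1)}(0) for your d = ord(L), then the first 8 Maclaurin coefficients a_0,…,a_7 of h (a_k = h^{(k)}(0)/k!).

f: a_k = -1, -1, -3, -5, -11, -21, -43, -85, …
h₀=f(r): pull back L_f along r ⇒ L₀.
h=h₀': d/dx-closure on L₀ ⇒ L.
L = 2 + (-1 - 11·x - 36·x^2 - 36·x^3)·Dx  (order 1).
h: a_k = -1, -2, 9, -36, 135, -486, 1701, -5832, …
ICs: h(0) = -1.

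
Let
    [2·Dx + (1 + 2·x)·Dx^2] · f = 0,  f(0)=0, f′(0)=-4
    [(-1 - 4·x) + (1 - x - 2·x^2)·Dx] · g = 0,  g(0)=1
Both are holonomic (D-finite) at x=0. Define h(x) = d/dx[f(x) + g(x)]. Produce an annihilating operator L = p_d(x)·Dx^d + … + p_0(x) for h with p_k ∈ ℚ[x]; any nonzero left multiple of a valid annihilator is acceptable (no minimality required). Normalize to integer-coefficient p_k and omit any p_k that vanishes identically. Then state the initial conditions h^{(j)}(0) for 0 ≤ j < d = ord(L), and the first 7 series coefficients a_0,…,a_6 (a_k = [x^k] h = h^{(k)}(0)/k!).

f: a_k = 0, -4, 4, -16/3, 8, -64/5, 64/3, …
g: a_k = 1, 1, 3, 5, 11, 21, 43, …
Sum ⇒ L₀ = lclm(L_f,L_g) in ℚ(x)⟨Dx⟩.
Differentiate: ansatz ord ≤ ord L₀ ⇒ L.
L = (-54 - 228·x - 432·x^2 - 288·x^3 - 192·x^4) + (-11 - 124·x - 464·x^2 - 704·x^3 - 592·x^4 - 320·x^5)·Dx + (4 + 19·x + 17·x^2 - 42·x^3 - 116·x^4 - 136·x^5 - 64·x^6)·Dx^2  (order 2).
h: a_k = -3, 14, -1, 76, 41, 386, 339, …
ICs: h(0) = -3, h′(0) = 14.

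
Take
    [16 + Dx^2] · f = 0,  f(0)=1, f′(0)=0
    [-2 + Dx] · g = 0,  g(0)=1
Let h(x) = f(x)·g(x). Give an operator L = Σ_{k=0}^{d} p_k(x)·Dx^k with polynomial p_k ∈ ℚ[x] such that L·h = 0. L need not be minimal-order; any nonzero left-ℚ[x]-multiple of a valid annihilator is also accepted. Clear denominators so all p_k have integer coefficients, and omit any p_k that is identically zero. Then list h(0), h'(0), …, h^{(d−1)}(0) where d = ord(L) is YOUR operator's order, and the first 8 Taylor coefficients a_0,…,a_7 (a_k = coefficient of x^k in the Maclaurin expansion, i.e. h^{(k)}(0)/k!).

L = 20 - 4·Dx + Dx^2  (order 2).
h: a_k = 1, 2, -6, -44/3, -14/3, 164/15, 52/5, 232/315, …
ICs: h(0) = 1, h′(0) = 2.

f: a_k = 1, 0, -8, 0, 32/3, 0, -256/45, 0, …
g: a_k = 1, 2, 2, 4/3, 2/3, 4/15, 4/45, 8/315, …
L₀ := L_f ⊗_s L_g (sym. prod.), ord ≤ 2.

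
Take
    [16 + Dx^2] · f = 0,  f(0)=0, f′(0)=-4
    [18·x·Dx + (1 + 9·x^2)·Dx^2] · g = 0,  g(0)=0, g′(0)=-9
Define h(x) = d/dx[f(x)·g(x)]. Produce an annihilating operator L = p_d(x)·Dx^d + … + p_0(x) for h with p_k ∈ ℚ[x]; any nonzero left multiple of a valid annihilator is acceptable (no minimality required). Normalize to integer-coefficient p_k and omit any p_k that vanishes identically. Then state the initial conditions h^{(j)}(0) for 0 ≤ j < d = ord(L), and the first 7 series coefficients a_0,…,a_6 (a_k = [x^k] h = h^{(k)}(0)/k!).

f: a_k = 0, -4, 0, 32/3, 0, -128/15, 0, …
g: a_k = 0, -9, 0, 27, 0, -729/5, 0, …
L₀ := L_f ⊗_s L_g (sym. prod.), ord ≤ 4.
Derive L from L₀ (diff closure).
L = (524992 + 14103936·x^2 + 183342528·x^4 + 608394240·x^6 + 1431032832·x^8 + 3627970560·x^10 + 8707129344·x^12) + (314208·x + 11036736·x^3 + 108591840·x^5 + 419904000·x^7 + 1209323520·x^9 + 2176782336·x^11)·Dx + (38012 + 1098792·x^2 + 14837580·x^4 + 64186992·x^6 + 209112192·x^8 + 589545216·x^10 + 1088391168·x^12)·Dx^2 + (19638·x + 689796·x^3 + 6786990·x^5 + 26244000·x^7 + 75582720·x^9 + 136048896·x^11)·Dx^3 + (325 + 13581·x^2 + 211167·x^4 + 1635147·x^6 + 7479540·x^8 + 22674816·x^10 + 34012224·x^12)·Dx^4  (order 4).
h: a_k = 0, 72, 0, -816, 0, 5688, 0, …
ICs: h(0) = 0, h′(0) = 72, h′′(0) = 0, h′′′(0) = -4896.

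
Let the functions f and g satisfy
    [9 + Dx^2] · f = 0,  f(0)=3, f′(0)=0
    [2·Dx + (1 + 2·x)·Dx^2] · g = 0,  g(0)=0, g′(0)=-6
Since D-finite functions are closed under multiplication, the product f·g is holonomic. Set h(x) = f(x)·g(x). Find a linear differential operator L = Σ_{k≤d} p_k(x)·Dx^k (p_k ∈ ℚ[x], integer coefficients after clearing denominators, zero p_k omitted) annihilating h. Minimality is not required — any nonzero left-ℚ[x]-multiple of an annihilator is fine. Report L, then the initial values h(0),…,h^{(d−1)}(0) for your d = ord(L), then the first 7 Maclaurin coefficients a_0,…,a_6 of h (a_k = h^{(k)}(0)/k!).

f: a_k = 3, 0, -27/2, 0, 81/8, 0, -243/80, …
g: a_k = 0, -6, 6, -8, 12, -96/5, 32, …
Sym-product of L_f,L_g gives L₀ (≤ ord 4).
L = (63 + 1053·x + 3969·x^2 + 5832·x^3 + 2916·x^4) + (63 + 450·x + 972·x^2 + 648·x^3)·Dx + (25 + 270·x + 918·x^2 + 1296·x^3 + 648·x^4)·Dx^2 + (7 + 50·x + 108·x^2 + 72·x^3)·Dx^3 + (2 + 17·x + 53·x^2 + 72·x^3 + 36·x^4)·Dx^4  (order 4).
h: a_k = 0, -18, 18, 57, -45, -207/20, -21/4, …
ICs: h(0) = 0, h′(0) = -18, h′′(0) = 36, h′′′(0) = 342.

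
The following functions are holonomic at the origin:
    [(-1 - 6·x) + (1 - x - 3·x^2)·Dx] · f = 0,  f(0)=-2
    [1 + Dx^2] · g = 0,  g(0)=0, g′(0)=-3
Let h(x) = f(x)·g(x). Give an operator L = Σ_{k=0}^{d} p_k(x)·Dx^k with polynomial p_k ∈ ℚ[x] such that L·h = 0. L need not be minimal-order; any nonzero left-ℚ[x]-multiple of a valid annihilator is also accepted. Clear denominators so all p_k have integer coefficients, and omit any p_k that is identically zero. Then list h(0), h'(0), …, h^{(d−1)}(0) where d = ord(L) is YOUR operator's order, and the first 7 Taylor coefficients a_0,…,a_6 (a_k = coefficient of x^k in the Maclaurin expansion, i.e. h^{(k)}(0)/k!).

L = (5 + x + 3·x^2) + (2 + 12·x)·Dx + (-1 + x + 3·x^2)·Dx^2  (order 2).
h: a_k = 0, 6, 6, 23, 41, 2201/20, 4661/20, …
ICs: h(0) = 0, h′(0) = 6.

f: a_k = -2, -2, -8, -14, -38, -80, -194, …
g: a_k = 0, -3, 0, 1/2, 0, -1/40, 0, …
Sym-product of L_f,L_g gives L₀ (≤ ord 2).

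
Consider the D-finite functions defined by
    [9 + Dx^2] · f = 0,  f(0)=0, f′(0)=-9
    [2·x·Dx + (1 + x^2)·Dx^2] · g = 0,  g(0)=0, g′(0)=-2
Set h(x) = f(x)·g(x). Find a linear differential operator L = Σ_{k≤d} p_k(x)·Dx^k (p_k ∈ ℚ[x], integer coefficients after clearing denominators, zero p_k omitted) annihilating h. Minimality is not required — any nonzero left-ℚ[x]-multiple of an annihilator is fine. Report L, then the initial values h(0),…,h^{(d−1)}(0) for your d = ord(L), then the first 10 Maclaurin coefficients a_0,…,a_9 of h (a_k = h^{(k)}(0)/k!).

f: a_k = 0, -9, 0, 27/2, 0, -243/40, 0, 729/560, 0, -729/4480, …
g: a_k = 0, -2, 0, 2/3, 0, -2/5, 0, 2/7, 0, -2/9, …
L₀ := L_f ⊗_s L_g (sym. prod.), ord ≤ 4.
L = (1170 + 3834·x^2 + 4779·x^4 + 2916·x^6 + 729·x^8) + (396·x + 1044·x^3 + 972·x^5 + 324·x^7)·Dx + (220 + 768·x^2 + 1026·x^4 + 648·x^6 + 162·x^8)·Dx^2 + (44·x + 116·x^3 + 108·x^5 + 36·x^7)·Dx^3 + (10 + 38·x^2 + 55·x^4 + 36·x^6 + 9·x^8)·Dx^4  (order 4).
h: a_k = 0, 0, 18, 0, -33, 0, 99/4, 0, -117/8, 0, …
ICs: h(0) = 0, h′(0) = 0, h′′(0) = 36, h′′′(0) = 0.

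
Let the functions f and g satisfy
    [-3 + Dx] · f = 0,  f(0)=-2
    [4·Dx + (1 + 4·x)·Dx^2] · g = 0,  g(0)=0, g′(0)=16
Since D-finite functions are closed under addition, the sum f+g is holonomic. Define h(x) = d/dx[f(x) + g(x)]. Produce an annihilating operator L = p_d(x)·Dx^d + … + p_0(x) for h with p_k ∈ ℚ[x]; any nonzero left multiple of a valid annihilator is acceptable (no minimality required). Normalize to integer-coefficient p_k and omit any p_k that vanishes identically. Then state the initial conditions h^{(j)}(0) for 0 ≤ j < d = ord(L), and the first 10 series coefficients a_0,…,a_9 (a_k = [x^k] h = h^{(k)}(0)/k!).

f: a_k = -2, -6, -9, -9, -27/4, -81/20, -81/40, -243/280, -729/2240, -243/2240, …
g: a_k = 0, 16, -32, 256/3, -256, 4096/5, -8192/3, 65536/7, -32768, 1048576/9, …
h₀=f+g: left-lcm gives L₀, ord ≤ 3.
h=h₀': d/dx-closure on L₀ ⇒ L.
L = (-132 - 144·x) + (23 - 72·x - 144·x^2)·Dx + (7 + 40·x + 48·x^2)·Dx^2  (order 2).
h: a_k = 10, -82, 229, -1051, 16303/4, -327923/20, 2621197/40, -73401049/280, 2348808053/2240, -9395241689/2240, …
ICs: h(0) = 10, h′(0) = -82.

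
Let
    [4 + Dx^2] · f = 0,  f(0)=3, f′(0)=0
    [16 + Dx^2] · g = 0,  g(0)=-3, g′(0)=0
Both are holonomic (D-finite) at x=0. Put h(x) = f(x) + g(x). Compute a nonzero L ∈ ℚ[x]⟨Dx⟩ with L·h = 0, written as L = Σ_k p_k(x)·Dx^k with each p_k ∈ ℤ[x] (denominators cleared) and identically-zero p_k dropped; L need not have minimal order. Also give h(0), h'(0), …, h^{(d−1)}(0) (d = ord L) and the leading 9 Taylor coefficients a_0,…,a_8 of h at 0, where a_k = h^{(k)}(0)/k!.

f: a_k = 3, 0, -6, 0, 2, 0, -4/15, 0, 2/105, …
g: a_k = -3, 0, 24, 0, -32, 0, 256/15, 0, -512/105, …
f+g: L₀ = lclm(L_f,L_g), ord ≤ 2+2.
L = 64 + 20·Dx^2 + Dx^4  (order 4).
h: a_k = 0, 0, 18, 0, -30, 0, 84/5, 0, -34/7, …
ICs: h(0) = 0, h′(0) = 0, h′′(0) = 36, h′′′(0) = 0.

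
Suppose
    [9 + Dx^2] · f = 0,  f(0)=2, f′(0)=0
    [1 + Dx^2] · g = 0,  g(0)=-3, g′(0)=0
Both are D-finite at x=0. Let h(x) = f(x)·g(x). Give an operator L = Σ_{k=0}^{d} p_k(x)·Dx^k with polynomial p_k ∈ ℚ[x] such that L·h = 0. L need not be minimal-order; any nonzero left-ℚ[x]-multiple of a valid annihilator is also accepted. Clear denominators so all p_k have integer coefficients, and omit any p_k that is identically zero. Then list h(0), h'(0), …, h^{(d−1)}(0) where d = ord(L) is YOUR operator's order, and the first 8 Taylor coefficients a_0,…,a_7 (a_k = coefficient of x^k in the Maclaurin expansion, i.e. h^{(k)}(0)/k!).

L = 64 + 20·Dx^2 + Dx^4  (order 4).
h: a_k = -6, 0, 30, 0, -34, 0, 52/3, 0, …
ICs: h(0) = -6, h′(0) = 0, h′′(0) = 60, h′′′(0) = 0.

f: a_k = 2, 0, -9, 0, 27/4, 0, -81/40, 0, …
g: a_k = -3, 0, 3/2, 0, -1/8, 0, 1/240, 0, …
L₀ := L_f ⊗_s L_g (sym. prod.), ord ≤ 4.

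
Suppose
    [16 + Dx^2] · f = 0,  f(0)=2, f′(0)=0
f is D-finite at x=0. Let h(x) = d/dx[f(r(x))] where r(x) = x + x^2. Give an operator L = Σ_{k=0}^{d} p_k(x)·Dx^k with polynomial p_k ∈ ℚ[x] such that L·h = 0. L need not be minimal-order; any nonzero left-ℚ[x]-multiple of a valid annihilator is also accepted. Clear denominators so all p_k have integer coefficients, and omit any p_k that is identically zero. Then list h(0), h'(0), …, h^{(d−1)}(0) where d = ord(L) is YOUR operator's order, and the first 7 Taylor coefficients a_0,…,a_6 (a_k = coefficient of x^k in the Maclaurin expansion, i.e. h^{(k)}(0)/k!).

L = (28 + 128·x + 384·x^2 + 512·x^3 + 256·x^4) + (-6 - 12·x)·Dx + (1 + 4·x + 4·x^2)·Dx^2  (order 2).
h: a_k = 0, -32, -96, 64/3, 1280/3, 10496/15, 1792/15, …
ICs: h(0) = 0, h′(0) = -32.

f: a_k = 2, 0, -16, 0, 64/3, 0, -512/45, …
h₀=f(r): pull back L_f along r ⇒ L₀.
h=h₀': d/dx-closure on L₀ ⇒ L.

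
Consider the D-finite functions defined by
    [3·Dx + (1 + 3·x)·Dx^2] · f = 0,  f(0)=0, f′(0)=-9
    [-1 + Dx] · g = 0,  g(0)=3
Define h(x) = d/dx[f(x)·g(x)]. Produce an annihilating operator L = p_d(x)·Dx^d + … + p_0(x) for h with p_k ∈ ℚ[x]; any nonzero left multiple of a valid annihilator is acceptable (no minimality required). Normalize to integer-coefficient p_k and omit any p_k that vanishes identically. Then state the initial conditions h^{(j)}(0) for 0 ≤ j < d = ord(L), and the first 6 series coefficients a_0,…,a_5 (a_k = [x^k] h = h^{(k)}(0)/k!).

L = (13 - 12·x + 9·x^2) + (-11 + 15·x - 18·x^2)·Dx + (-2 - 3·x + 9·x^2)·Dx^2  (order 2).
h: a_k = -27, 27, -162, 468, -11601/8, 35289/8, …
ICs: h(0) = -27, h′(0) = 27.

f: a_k = 0, -9, 27/2, -27, 243/4, -729/5, …
g: a_k = 3, 3, 3/2, 1/2, 1/8, 1/40, …
h₀=f·g: eliminate ⇒ L₀, order ≤ 2·1.
Differentiate: ansatz ord ≤ ord L₀ ⇒ L.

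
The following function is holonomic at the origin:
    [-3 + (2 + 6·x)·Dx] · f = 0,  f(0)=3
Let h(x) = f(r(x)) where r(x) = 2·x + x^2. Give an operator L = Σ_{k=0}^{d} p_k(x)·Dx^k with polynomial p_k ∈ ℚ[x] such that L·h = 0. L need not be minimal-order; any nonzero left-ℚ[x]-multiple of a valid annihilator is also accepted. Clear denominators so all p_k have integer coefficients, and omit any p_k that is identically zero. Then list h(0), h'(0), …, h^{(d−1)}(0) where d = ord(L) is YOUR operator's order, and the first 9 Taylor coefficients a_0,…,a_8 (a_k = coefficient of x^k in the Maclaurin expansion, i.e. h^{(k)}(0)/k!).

L = (-3 - 3·x) + (1 + 6·x + 3·x^2)·Dx  (order 1).
h: a_k = 3, 9, -9, 27, -189/2, 729/2, -2997/2, 12879/2, -228663/8, …
ICs: h(0) = 3.

f: a_k = 3, 9/2, -27/8, 81/16, -1215/128, 5103/256, -45927/1024, 216513/2048, -8444007/32768, …
Substitute x→r, Dx→(1/r')Dx; clear ⇒ L₀.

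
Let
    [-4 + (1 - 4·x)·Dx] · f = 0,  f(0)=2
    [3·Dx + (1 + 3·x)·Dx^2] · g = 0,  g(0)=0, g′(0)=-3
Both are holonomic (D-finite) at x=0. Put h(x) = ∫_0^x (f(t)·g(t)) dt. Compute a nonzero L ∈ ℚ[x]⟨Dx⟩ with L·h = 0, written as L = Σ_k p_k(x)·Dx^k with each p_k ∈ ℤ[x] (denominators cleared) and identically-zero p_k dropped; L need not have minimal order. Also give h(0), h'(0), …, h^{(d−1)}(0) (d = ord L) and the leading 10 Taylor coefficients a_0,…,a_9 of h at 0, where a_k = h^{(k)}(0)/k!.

L = 12·Dx + (5 + 36·x)·Dx^2 + (-1 + x + 12·x^2)·Dx^3  (order 3).
h: a_k = 0, 0, -3, -5, -39/2, -543/10, -986/5, -3207/5, -325221/140, -3392479/420, …
ICs: h(0) = 0, h′(0) = 0, h′′(0) = -6.

f: a_k = 2, 8, 32, 128, 512, 2048, 8192, 32768, 131072, 524288, …
g: a_k = 0, -3, 9/2, -9, 81/4, -243/5, 243/2, -2187/7, 6561/8, -2187, …
Product ⇒ symmetric product L₀, ord ≤ 2.
h=∫h₀ ⇒ L = L₀·Dx.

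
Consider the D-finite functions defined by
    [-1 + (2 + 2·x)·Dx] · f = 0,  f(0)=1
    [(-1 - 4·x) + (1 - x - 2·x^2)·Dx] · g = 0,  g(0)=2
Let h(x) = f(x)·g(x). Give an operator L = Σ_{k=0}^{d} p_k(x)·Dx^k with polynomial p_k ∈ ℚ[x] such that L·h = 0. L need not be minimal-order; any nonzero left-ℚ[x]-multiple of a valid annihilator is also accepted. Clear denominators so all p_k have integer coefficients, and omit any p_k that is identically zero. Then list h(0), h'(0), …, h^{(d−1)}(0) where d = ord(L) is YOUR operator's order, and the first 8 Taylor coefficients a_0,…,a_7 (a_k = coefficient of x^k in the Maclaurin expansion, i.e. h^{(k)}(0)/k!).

f: a_k = 1, 1/2, -1/8, 1/16, -5/128, 7/256, -21/1024, 33/2048, …
g: a_k = 2, 2, 6, 10, 22, 42, 86, 170, …
Sym-product of L_f,L_g gives L₀ (≤ ord 1).
L = (3 + 6·x) + (-2 + 2·x + 4·x^2)·Dx  (order 1).
h: a_k = 2, 3, 27/4, 103/8, 1683/64, 6669/128, 53583/512, 213903/1024, …
ICs: h(0) = 2.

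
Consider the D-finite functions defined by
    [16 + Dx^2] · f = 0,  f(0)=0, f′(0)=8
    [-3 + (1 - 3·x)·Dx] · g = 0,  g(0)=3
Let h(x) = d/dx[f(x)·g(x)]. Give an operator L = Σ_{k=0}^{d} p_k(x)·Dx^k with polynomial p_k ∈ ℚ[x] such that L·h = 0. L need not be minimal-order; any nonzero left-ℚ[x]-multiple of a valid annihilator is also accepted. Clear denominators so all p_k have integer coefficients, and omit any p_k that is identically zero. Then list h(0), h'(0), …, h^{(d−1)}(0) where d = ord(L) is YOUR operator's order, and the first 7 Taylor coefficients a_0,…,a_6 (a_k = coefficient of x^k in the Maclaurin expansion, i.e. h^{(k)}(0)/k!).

L = (-2 - 96·x + 144·x^2) + (-6 + 18·x)·Dx + (1 - 6·x + 9·x^2)·Dx^2  (order 2).
h: a_k = 24, 144, 456, 1824, 7096, 127728/5, 1339096/15, …
ICs: h(0) = 24, h′(0) = 144.

f: a_k = 0, 8, 0, -64/3, 0, 256/15, 0, …
g: a_k = 3, 9, 27, 81, 243, 729, 2187, …
Sym-product of L_f,L_g gives L₀ (≤ ord 2).
Differentiate: ansatz ord ≤ ord L₀ ⇒ L.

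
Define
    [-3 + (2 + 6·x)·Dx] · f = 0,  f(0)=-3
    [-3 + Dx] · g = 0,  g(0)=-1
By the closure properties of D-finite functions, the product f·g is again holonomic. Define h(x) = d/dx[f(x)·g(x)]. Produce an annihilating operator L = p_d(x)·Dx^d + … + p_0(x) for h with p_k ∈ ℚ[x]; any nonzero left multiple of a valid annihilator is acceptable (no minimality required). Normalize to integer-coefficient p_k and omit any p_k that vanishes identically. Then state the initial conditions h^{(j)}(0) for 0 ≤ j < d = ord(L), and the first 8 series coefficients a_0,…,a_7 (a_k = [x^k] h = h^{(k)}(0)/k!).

f: a_k = -3, -9/2, 27/8, -81/16, 1215/128, -5103/256, 45927/1024, -216513/2048, …
g: a_k = -1, -3, -9/2, -9/2, -27/8, -81/40, -81/80, -243/560, …
h₀=f·g: eliminate ⇒ L₀, order ≤ 1·1.
h=h₀': d/dx-closure on L₀ ⇒ L.
L = (7 + 36·x + 36·x^2) + (-2 - 10·x - 12·x^2)·Dx  (order 1).
h: a_k = 27/2, 189/4, 1377/16, 2673/32, 26001/256, -64881/2560, 2456001/10240, -86498037/143360, …
ICs: h(0) = 27/2.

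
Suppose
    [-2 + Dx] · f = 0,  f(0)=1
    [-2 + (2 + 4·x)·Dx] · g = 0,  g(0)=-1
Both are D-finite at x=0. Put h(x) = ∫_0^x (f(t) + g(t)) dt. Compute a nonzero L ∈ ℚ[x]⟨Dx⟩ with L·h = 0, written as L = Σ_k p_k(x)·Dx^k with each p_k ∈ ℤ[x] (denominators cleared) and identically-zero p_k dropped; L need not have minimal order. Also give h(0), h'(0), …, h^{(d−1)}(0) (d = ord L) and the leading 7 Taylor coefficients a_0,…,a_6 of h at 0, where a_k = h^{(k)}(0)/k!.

f: a_k = 1, 2, 2, 4/3, 2/3, 4/15, 4/45, …
g: a_k = -1, -1, 1/2, -1/2, 5/8, -7/8, 21/16, …
f+g: L₀ = lclm(L_f,L_g), ord ≤ 1+1.
Integrate: L := L₀·Dx.
L = (6 + 8·x)·Dx + (-5 - 16·x - 16·x^2)·Dx^2 + (1 + 6·x + 8·x^2)·Dx^3  (order 3).
h: a_k = 0, 0, 1/2, 5/6, 5/24, 31/120, -73/720, …
ICs: h(0) = 0, h′(0) = 0, h′′(0) = 1.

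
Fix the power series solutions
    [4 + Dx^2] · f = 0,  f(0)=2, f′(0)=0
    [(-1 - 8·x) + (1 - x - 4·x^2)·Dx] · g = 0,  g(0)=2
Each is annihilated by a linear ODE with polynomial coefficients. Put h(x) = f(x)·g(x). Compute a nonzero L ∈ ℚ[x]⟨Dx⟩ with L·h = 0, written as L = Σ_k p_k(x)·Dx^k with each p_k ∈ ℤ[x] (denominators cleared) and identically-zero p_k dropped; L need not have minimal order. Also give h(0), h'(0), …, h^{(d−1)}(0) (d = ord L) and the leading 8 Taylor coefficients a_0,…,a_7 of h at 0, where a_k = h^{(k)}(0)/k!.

f: a_k = 2, 0, -4, 0, 4/3, 0, -8/45, 0, …
g: a_k = 2, 2, 10, 18, 58, 130, 362, 882, …
L₀ := L_f ⊗_s L_g (sym. prod.), ord ≤ 2.
L = (4 + 4·x + 16·x^2) + (2 + 16·x)·Dx + (-1 + x + 4·x^2)·Dx^2  (order 2).
h: a_k = 4, 4, 12, 28, 236/3, 572/3, 22724/45, 57044/45, …
ICs: h(0) = 4, h′(0) = 4.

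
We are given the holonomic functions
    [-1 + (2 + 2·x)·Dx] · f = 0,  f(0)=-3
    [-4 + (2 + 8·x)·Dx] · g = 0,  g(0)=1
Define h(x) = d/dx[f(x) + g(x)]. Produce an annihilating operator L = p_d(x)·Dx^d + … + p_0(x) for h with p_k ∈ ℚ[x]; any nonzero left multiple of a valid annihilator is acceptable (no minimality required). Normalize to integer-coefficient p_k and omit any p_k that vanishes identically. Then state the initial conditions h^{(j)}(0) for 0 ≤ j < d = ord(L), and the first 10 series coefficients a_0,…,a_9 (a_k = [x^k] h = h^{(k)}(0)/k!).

L = -6 + (-15 - 24·x)·Dx + (-2 - 10·x - 8·x^2)·Dx^2  (order 2).
h: a_k = 1/2, -13/4, 183/16, -1265/32, 35735/256, -257859/512, 3784011/2048, -28113657/4096, 1686877335/65536, -12745404815/131072, …
ICs: h(0) = 1/2, h′(0) = -13/4.

f: a_k = -3, -3/2, 3/8, -3/16, 15/128, -21/256, 63/1024, -99/2048, 1287/32768, -2145/65536, …
g: a_k = 1, 2, -2, 4, -10, 28, -84, 264, -858, 2860, …
h₀=f+g: left-lcm gives L₀, ord ≤ 2.
h=h₀': d/dx-closure on L₀ ⇒ L.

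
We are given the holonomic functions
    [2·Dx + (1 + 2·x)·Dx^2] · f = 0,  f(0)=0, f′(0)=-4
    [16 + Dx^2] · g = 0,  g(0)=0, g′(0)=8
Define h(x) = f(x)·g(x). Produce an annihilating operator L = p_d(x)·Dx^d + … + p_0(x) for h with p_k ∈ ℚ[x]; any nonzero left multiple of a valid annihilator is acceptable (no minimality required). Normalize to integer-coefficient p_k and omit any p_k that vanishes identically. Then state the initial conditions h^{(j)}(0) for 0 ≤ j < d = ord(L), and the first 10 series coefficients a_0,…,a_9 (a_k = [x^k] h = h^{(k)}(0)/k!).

f: a_k = 0, -4, 4, -16/3, 8, -64/5, 64/3, -256/7, 64, -1024/9, …
g: a_k = 0, 8, 0, -64/3, 0, 256/15, 0, -2048/315, 0, 4096/2835, …
Product ⇒ symmetric product L₀, ord ≤ 4.
L = (2688 + 27648·x + 93184·x^2 + 131072·x^3 + 65536·x^4) + (896 + 5888·x + 12288·x^2 + 8192·x^3)·Dx + (408 + 3712·x + 11904·x^2 + 16384·x^3 + 8192·x^4)·Dx^2 + (56 + 368·x + 768·x^2 + 512·x^3)·Dx^3 + (15 + 124·x + 380·x^2 + 512·x^3 + 256·x^4)·Dx^4  (order 4).
h: a_k = 0, 0, -32, 32, 128/3, -64/3, -512/9, 1024/15, -26624/315, 52736/315, …
ICs: h(0) = 0, h′(0) = 0, h′′(0) = -64, h′′′(0) = 192.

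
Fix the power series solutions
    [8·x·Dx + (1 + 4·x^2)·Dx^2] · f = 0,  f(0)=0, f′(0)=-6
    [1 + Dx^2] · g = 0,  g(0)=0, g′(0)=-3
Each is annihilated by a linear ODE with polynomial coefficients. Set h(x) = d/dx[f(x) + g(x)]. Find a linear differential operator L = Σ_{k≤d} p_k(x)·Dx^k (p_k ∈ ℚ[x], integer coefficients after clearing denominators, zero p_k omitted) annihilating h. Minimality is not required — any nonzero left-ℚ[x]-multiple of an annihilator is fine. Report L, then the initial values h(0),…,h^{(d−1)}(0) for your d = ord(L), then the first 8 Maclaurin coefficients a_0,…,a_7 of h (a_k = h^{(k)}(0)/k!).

f: a_k = 0, -6, 0, 8, 0, -96/5, 0, 384/7, …
g: a_k = 0, -3, 0, 1/2, 0, -1/40, 0, 1/1680, …
Sum ⇒ L₀ = lclm(L_f,L_g) in ℚ(x)⟨Dx⟩.
Differentiate: ansatz ord ≤ ord L₀ ⇒ L.
L = (-376·x + 1600·x^3 + 128·x^5) + (-7 + 76·x^2 + 432·x^4 + 64·x^6)·Dx + (-376·x + 1600·x^3 + 128·x^5)·Dx^2 + (-7 + 76·x^2 + 432·x^4 + 64·x^6)·Dx^3  (order 3).
h: a_k = -9, 0, 51/2, 0, -769/8, 0, 92161/240, 0, …
ICs: h(0) = -9, h′(0) = 0, h′′(0) = 51.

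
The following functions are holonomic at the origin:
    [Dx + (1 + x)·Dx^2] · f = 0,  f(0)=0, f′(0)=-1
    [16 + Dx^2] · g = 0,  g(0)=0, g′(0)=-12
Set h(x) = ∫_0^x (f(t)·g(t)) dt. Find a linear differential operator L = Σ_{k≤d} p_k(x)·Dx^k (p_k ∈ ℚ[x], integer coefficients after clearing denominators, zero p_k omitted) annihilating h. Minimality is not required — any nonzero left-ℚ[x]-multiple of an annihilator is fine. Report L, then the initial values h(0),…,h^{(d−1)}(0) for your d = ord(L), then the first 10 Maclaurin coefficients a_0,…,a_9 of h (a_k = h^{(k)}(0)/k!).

f: a_k = 0, -1, 1/2, -1/3, 1/4, -1/5, 1/6, -1/7, 1/8, -1/9, …
g: a_k = 0, -12, 0, 32, 0, -128/5, 0, 1024/105, 0, -2048/945, …
Product ⇒ symmetric product L₀, ord ≤ 4.
∫: right-multiply L₀ by Dx.
L = (15072 + 62976·x + 97024·x^2 + 65536·x^3 + 16384·x^4)·Dx + (1984 + 6080·x + 6144·x^2 + 2048·x^3)·Dx^2 + (1950 + 8000·x + 12192·x^2 + 8192·x^3 + 2048·x^4)·Dx^3 + (124 + 380·x + 384·x^2 + 128·x^3)·Dx^4 + (63 + 254·x + 383·x^2 + 256·x^3 + 64·x^4)·Dx^5  (order 5).
h: a_k = 0, 0, 0, 4, -3/2, -28/5, 13/6, 52/21, -17/20, -124/189, …
ICs: h(0) = 0, h′(0) = 0, h′′(0) = 0, h′′′(0) = 24, h′′′′(0) = -36.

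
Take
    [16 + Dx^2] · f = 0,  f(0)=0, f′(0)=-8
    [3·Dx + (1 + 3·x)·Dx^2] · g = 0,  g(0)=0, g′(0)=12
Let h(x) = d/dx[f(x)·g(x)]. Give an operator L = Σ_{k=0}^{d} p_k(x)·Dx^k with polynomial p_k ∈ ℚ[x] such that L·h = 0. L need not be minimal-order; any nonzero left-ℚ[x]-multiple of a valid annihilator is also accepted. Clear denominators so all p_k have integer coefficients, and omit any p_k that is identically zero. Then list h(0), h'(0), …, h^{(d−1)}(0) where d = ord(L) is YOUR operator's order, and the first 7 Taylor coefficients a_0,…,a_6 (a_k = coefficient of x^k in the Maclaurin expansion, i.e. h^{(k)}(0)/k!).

L = (-252256 - 1400832·x + 774144·x^2 + 36937728·x^3 + 133871616·x^4 + 191102976·x^5 + 95551488·x^6) + (-43296 + 45216·x + 2557440·x^2 + 11404800·x^3 + 19906560·x^4 + 11943936·x^5)·Dx + (-14630 - 16992·x + 831600·x^2 + 6110208·x^3 + 17853696·x^4 + 23887872·x^5 + 11943936·x^6)·Dx^2 + (-2706 + 2826·x + 159840·x^2 + 712800·x^3 + 1244160·x^4 + 746496·x^5)·Dx^3 + (71 + 4410·x + 48951·x^2 + 237600·x^3 + 592920·x^4 + 746496·x^5 + 373248·x^6)·Dx^4  (order 4).
h: a_k = 0, -192, 432, -128, 1320, -5952, 86352/5, …
ICs: h(0) = 0, h′(0) = -192, h′′(0) = 864, h′′′(0) = -768.

f: a_k = 0, -8, 0, 64/3, 0, -256/15, 0, …
g: a_k = 0, 12, -18, 36, -81, 972/5, -486, …
Product ⇒ symmetric product L₀, ord ≤ 4.
h=h₀': d/dx-closure on L₀ ⇒ L.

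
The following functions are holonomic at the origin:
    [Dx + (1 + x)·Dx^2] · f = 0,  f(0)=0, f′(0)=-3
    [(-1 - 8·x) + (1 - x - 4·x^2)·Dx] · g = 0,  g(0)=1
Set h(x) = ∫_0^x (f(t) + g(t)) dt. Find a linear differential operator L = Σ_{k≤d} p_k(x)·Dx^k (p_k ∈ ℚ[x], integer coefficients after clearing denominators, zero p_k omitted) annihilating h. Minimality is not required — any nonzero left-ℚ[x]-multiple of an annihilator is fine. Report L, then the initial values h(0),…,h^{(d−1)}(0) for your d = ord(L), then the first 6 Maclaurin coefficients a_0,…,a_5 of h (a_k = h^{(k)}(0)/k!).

f: a_k = 0, -3, 3/2, -1, 3/4, -3/5, …
g: a_k = 1, 1, 5, 9, 29, 65, …
Sum ⇒ L₀ = lclm(L_f,L_g) in ℚ(x)⟨Dx⟩.
∫: right-multiply L₀ by Dx.
L = (-74 - 562·x - 1120·x^2 - 1728·x^3 - 768·x^4)·Dx^2 + (-52 - 576·x - 1636·x^2 - 3264·x^3 - 3488·x^4 - 1280·x^5)·Dx^3 + (11 + 41·x + 53·x^2 - 185·x^3 - 704·x^4 - 752·x^5 - 256·x^6)·Dx^4  (order 4).
h: a_k = 0, 1, -1, 13/6, 2, 119/20, …
ICs: h(0) = 0, h′(0) = 1, h′′(0) = -2, h′′′(0) = 13.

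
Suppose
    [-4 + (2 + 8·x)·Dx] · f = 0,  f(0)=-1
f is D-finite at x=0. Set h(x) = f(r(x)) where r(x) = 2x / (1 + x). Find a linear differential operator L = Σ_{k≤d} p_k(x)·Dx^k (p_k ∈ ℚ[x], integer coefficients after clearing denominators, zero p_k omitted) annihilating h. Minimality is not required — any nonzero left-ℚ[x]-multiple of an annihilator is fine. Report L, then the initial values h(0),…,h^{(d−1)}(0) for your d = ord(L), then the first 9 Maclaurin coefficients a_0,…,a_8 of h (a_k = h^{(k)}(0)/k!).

f: a_k = -1, -2, 2, -4, 10, -28, 84, -264, 858, …
Substitute x→r, Dx→(1/r')Dx; clear ⇒ L₀.
L = -4 + (1 + 10·x + 9·x^2)·Dx  (order 1).
h: a_k = -1, -4, 12, -52, 284, -1764, 11820, -83220, 606780, …
ICs: h(0) = -1.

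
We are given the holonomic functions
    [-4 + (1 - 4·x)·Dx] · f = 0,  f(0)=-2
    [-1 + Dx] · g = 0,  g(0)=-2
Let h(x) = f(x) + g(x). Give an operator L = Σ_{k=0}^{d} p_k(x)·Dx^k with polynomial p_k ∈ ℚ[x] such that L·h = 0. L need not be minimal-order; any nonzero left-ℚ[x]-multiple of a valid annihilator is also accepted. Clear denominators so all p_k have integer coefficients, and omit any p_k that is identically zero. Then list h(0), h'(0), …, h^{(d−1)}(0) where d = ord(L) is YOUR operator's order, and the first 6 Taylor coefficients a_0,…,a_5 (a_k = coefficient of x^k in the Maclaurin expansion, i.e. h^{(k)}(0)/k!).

L = (-28 - 16·x) + (31 + 8·x - 16·x^2)·Dx + (-3 + 8·x + 16·x^2)·Dx^2  (order 2).
h: a_k = -4, -10, -33, -385/3, -6145/12, -122881/60, …
ICs: h(0) = -4, h′(0) = -10.

f: a_k = -2, -8, -32, -128, -512, -2048, …
g: a_k = -2, -2, -1, -1/3, -1/12, -1/60, …
Weyl lclm of L_f,L_g ⇒ L₀ (ord ≤ 2).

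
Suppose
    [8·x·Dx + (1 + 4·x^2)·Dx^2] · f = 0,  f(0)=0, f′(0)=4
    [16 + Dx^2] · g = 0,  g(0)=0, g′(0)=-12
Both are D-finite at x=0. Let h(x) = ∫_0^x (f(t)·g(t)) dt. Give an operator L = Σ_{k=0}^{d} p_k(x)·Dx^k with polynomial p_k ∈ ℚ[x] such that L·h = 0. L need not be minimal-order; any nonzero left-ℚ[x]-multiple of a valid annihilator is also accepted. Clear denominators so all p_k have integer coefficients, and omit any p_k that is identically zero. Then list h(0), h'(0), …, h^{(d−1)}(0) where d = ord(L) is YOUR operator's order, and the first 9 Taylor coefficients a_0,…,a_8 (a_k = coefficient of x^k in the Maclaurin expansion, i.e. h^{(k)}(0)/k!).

L = (2560 + 29696·x^2 + 118784·x^4 + 262144·x^6 + 262144·x^8)·Dx + (1536·x + 14336·x^3 + 49152·x^5 + 65536·x^7)·Dx^2 + (240 + 3008·x^2 + 13824·x^4 + 32768·x^6 + 32768·x^8)·Dx^3 + (96·x + 896·x^3 + 3072·x^5 + 4096·x^7)·Dx^4 + (5 + 72·x^2 + 400·x^4 + 1024·x^6 + 1024·x^8)·Dx^5  (order 5).
h: a_k = 0, 0, 0, -16, 0, 192/5, 0, -1280/21, 0, …
ICs: h(0) = 0, h′(0) = 0, h′′(0) = 0, h′′′(0) = -96, h′′′′(0) = 0.

f: a_k = 0, 4, 0, -16/3, 0, 64/5, 0, -256/7, 0, …
g: a_k = 0, -12, 0, 32, 0, -128/5, 0, 1024/105, 0, …
h₀=f·g: eliminate ⇒ L₀, order ≤ 2·2.
∫: right-multiply L₀ by Dx.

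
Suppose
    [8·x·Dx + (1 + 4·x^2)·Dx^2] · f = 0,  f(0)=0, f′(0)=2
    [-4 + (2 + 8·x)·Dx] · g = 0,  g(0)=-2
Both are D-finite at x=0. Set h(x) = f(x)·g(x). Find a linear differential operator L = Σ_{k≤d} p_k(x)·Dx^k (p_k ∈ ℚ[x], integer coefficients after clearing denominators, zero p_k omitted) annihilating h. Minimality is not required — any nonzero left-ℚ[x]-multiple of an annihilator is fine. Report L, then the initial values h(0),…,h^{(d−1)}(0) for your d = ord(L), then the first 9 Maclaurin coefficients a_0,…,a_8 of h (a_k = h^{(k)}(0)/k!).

L = (12 - 16·x - 16·x^2) + (-4 - 8·x + 48·x^2 + 64·x^3)·Dx + (1 + 8·x + 20·x^2 + 32·x^3 + 64·x^4)·Dx^2  (order 2).
h: a_k = 0, -4, -8, 40/3, -16/3, 248/15, -1744/15, 36208/105, -92896/105, …
ICs: h(0) = 0, h′(0) = -4.

f: a_k = 0, 2, 0, -8/3, 0, 32/5, 0, -128/7, 0, …
g: a_k = -2, -4, 4, -8, 20, -56, 168, -528, 1716, …
Product ⇒ symmetric product L₀, ord ≤ 2.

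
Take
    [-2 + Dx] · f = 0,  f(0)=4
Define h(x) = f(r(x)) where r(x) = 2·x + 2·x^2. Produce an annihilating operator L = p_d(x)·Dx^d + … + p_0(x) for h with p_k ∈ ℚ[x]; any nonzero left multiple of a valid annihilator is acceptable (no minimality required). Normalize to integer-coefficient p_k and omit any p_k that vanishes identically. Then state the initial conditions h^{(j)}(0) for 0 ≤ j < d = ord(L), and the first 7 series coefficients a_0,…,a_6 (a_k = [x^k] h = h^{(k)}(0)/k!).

f: a_k = 4, 8, 8, 16/3, 8/3, 16/15, 16/45, …
Substitute x→r, Dx→(1/r')Dx; clear ⇒ L₀.
L = (-4 - 8·x) + Dx  (order 1).
h: a_k = 4, 16, 48, 320/3, 608/3, 1664/5, 22144/45, …
ICs: h(0) = 4.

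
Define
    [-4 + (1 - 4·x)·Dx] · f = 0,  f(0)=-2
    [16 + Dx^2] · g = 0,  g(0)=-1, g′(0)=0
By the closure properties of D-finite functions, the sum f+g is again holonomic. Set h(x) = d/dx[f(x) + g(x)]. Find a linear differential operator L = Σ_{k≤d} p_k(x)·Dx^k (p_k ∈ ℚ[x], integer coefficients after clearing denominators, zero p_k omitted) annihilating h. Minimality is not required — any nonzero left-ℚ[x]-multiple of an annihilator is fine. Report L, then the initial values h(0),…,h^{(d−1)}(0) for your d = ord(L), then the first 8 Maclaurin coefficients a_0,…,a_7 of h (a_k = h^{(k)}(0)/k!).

f: a_k = -2, -8, -32, -128, -512, -2048, -8192, -32768, …
g: a_k = -1, 0, 8, 0, -32/3, 0, 256/45, 0, …
h₀=f+g: left-lcm gives L₀, ord ≤ 3.
h₀' ⇒ L via d/dx closure of L₀.
L = (1664 - 1024·x + 2048·x^2) + (-112 + 576·x - 768·x^2 + 1024·x^3)·Dx + (104 - 64·x + 128·x^2)·Dx^2 + (-7 + 36·x - 48·x^2 + 64·x^3)·Dx^3  (order 3).
h: a_k = -8, -48, -384, -6272/3, -10240, -736768/15, -229376, -330305536/315, …
ICs: h(0) = -8, h′(0) = -48, h′′(0) = -768.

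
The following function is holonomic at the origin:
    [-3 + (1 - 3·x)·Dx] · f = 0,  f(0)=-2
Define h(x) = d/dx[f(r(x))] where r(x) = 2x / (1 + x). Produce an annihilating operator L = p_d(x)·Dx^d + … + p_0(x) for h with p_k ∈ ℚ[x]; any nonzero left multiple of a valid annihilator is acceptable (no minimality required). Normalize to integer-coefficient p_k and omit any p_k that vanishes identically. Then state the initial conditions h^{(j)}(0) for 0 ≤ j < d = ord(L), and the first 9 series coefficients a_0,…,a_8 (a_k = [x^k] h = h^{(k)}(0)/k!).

L = 10 + (-1 + 5·x)·Dx  (order 1).
h: a_k = -12, -120, -900, -6000, -37500, -225000, -1312500, -7500000, -42187500, …
ICs: h(0) = -12.

f: a_k = -2, -6, -18, -54, -162, -486, -1458, -4374, -13122, …
Change of var in L_f (x↦r) gives L₀.
h=h₀': d/dx-closure on L₀ ⇒ L.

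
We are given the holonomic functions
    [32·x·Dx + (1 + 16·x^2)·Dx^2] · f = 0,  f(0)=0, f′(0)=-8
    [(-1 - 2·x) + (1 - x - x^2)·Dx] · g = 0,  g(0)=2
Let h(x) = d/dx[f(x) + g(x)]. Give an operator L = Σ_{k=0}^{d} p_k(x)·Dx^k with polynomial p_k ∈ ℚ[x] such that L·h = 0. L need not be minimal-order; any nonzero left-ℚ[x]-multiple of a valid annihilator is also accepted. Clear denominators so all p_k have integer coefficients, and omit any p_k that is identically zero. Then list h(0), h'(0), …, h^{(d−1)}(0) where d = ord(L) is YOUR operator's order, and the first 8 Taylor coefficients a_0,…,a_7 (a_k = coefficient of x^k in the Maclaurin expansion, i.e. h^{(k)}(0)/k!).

f: a_k = 0, -8, 0, 128/3, 0, -2048/5, 0, 32768/7, …
g: a_k = 2, 2, 4, 6, 10, 16, 26, 42, …
Sum ⇒ L₀ = lclm(L_f,L_g) in ℚ(x)⟨Dx⟩.
Derive L from L₀ (diff closure).
L = (64 - 256·x - 3904·x^2 - 6912·x^3 - 9696·x^4 - 1536·x^6) + (-25 - 24·x + 542·x^2 - 780·x^3 - 6800·x^4 - 6560·x^5 - 768·x^6 - 1536·x^7)·Dx + (2 + 17·x + 62·x^2 + 202·x^3 + 445·x^4 - 1136·x^5 - 576·x^6 - 256·x^7 - 256·x^8)·Dx^2  (order 2).
h: a_k = -6, 8, 146, 40, -1968, 156, 33062, 544, …
ICs: h(0) = -6, h′(0) = 8.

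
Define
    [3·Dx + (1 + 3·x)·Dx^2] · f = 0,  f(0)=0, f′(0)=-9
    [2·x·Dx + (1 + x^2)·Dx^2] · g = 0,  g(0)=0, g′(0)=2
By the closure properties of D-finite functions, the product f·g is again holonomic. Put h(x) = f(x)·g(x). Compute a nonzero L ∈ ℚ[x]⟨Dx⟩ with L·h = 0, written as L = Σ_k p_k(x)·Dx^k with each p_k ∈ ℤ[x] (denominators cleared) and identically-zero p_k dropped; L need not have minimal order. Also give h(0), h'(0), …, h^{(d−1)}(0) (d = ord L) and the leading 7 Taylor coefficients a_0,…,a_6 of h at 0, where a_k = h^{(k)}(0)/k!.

f: a_k = 0, -9, 27/2, -27, 243/4, -729/5, 729/2, …
g: a_k = 0, 2, 0, -2/3, 0, 2/5, 0, …
Sym-product of L_f,L_g gives L₀ (≤ ord 4).
L = (264 + 1260·x + 1008·x^2 + 3420·x^3 + 3240·x^4 + 4212·x^5 + 324·x^7)·Dx + (178 + 660·x + 3828·x^2 + 7308·x^3 + 12960·x^4 + 10044·x^5 + 11340·x^6 + 324·x^7 + 1134·x^8)·Dx^2 + (132 + 608·x + 1728·x^2 + 4568·x^3 + 6456·x^4 + 8856·x^5 + 5184·x^6 + 5544·x^7 + 324·x^8 + 648·x^9)·Dx^3 + (13 + 102·x + 341·x^2 + 744·x^3 + 1138·x^4 + 1236·x^5 + 1386·x^6 + 648·x^7 + 657·x^8 + 54·x^9 + 81·x^10)·Dx^4  (order 4).
h: a_k = 0, 0, -18, 27, -48, 225/2, -1386/5, …
ICs: h(0) = 0, h′(0) = 0, h′′(0) = -36, h′′′(0) = 162.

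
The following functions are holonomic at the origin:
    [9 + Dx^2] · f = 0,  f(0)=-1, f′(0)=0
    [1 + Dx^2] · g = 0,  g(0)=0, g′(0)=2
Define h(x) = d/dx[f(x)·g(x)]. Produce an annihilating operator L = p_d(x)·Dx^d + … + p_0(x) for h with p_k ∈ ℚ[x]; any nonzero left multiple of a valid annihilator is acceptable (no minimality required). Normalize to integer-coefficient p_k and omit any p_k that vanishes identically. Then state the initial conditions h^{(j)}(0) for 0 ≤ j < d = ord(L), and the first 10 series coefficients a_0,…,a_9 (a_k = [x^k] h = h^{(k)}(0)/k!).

f: a_k = -1, 0, 9/2, 0, -27/8, 0, 81/80, 0, -729/4480, 0, …
g: a_k = 0, 2, 0, -1/3, 0, 1/60, 0, -1/2520, 0, 1/181440, …
L₀ := L_f ⊗_s L_g (sym. prod.), ord ≤ 4.
h=h₀': d/dx-closure on L₀ ⇒ L.
L = 64 + 20·Dx^2 + Dx^4  (order 4).
h: a_k = -2, 0, 28, 0, -124/3, 0, 1016/45, 0, -292/45, 0, …
ICs: h(0) = -2, h′(0) = 0, h′′(0) = 56, h′′′(0) = 0.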